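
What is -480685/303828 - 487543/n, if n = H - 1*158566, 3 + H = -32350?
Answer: 56357315089/58006537932 ≈ 0.97157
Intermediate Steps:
H = -32353 (H = -3 - 32350 = -32353)
n = -190919 (n = -32353 - 1*158566 = -32353 - 158566 = -190919)
-480685/303828 - 487543/n = -480685/303828 - 487543/(-190919) = -480685*1/303828 - 487543*(-1/190919) = -480685/303828 + 487543/190919 = 56357315089/58006537932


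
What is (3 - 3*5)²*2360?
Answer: 339840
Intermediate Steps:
(3 - 3*5)²*2360 = (3 - 15)²*2360 = (-12)²*2360 = 144*2360 = 339840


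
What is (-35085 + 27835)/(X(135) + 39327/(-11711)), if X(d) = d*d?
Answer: -42452375/106696824 ≈ -0.39788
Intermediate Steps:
X(d) = d**2
(-35085 + 27835)/(X(135) + 39327/(-11711)) = (-35085 + 27835)/(135**2 + 39327/(-11711)) = -7250/(18225 + 39327*(-1/11711)) = -7250/(18225 - 39327/11711) = -7250/213393648/11711 = -7250*11711/213393648 = -42452375/106696824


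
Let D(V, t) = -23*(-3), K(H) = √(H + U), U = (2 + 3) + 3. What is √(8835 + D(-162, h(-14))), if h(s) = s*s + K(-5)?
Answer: 2*√2226 ≈ 94.361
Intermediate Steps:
U = 8 (U = 5 + 3 = 8)
K(H) = √(8 + H) (K(H) = √(H + 8) = √(8 + H))
h(s) = √3 + s² (h(s) = s*s + √(8 - 5) = s² + √3 = √3 + s²)
D(V, t) = 69
√(8835 + D(-162, h(-14))) = √(8835 + 69) = √8904 = 2*√2226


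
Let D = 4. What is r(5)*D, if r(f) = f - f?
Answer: 0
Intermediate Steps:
r(f) = 0
r(5)*D = 0*4 = 0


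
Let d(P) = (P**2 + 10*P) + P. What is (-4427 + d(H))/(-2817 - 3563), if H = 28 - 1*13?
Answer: 367/580 ≈ 0.63276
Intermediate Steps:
H = 15 (H = 28 - 13 = 15)
d(P) = P**2 + 11*P
(-4427 + d(H))/(-2817 - 3563) = (-4427 + 15*(11 + 15))/(-2817 - 3563) = (-4427 + 15*26)/(-6380) = (-4427 + 390)*(-1/6380) = -4037*(-1/6380) = 367/580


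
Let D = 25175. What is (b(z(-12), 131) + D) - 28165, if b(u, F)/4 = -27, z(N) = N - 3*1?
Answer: -3098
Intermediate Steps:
z(N) = -3 + N (z(N) = N - 3 = -3 + N)
b(u, F) = -108 (b(u, F) = 4*(-27) = -108)
(b(z(-12), 131) + D) - 28165 = (-108 + 25175) - 28165 = 25067 - 28165 = -3098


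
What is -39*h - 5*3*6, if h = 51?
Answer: -2079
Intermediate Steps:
-39*h - 5*3*6 = -39*51 - 5*3*6 = -1989 - 15*6 = -1989 - 90 = -2079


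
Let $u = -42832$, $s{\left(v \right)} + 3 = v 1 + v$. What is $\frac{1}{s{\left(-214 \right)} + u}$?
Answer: $- \frac{1}{43263} \approx -2.3114 \cdot 10^{-5}$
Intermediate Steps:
$s{\left(v \right)} = -3 + 2 v$ ($s{\left(v \right)} = -3 + \left(v 1 + v\right) = -3 + \left(v + v\right) = -3 + 2 v$)
$\frac{1}{s{\left(-214 \right)} + u} = \frac{1}{\left(-3 + 2 \left(-214\right)\right) - 42832} = \frac{1}{\left(-3 - 428\right) - 42832} = \frac{1}{-431 - 42832} = \frac{1}{-43263} = - \frac{1}{43263}$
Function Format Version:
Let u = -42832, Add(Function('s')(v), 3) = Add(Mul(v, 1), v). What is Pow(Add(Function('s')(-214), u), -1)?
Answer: Rational(-1, 43263) ≈ -2.3114e-5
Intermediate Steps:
Function('s')(v) = Add(-3, Mul(2, v)) (Function('s')(v) = Add(-3, Add(Mul(v, 1), v)) = Add(-3, Add(v, v)) = Add(-3, Mul(2, v)))
Pow(Add(Function('s')(-214), u), -1) = Pow(Add(Add(-3, Mul(2, -214)), -42832), -1) = Pow(Add(Add(-3, -428), -42832), -1) = Pow(Add(-431, -42832), -1) = Pow(-43263, -1) = Rational(-1, 43263)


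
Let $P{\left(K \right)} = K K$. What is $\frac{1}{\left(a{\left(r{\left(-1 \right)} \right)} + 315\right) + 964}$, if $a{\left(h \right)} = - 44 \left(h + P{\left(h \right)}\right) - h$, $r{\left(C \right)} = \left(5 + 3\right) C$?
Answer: $- \frac{1}{1177} \approx -0.00084962$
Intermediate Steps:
$P{\left(K \right)} = K^{2}$
$r{\left(C \right)} = 8 C$
$a{\left(h \right)} = - 45 h - 44 h^{2}$ ($a{\left(h \right)} = - 44 \left(h + h^{2}\right) - h = \left(- 44 h - 44 h^{2}\right) - h = - 45 h - 44 h^{2}$)
$\frac{1}{\left(a{\left(r{\left(-1 \right)} \right)} + 315\right) + 964} = \frac{1}{\left(8 \left(-1\right) \left(-45 - 44 \cdot 8 \left(-1\right)\right) + 315\right) + 964} = \frac{1}{\left(- 8 \left(-45 - -352\right) + 315\right) + 964} = \frac{1}{\left(- 8 \left(-45 + 352\right) + 315\right) + 964} = \frac{1}{\left(\left(-8\right) 307 + 315\right) + 964} = \frac{1}{\left(-2456 + 315\right) + 964} = \frac{1}{-2141 + 964} = \frac{1}{-1177} = - \frac{1}{1177}$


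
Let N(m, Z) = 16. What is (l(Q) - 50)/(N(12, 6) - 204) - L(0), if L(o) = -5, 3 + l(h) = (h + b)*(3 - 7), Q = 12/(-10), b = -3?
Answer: 4881/940 ≈ 5.1926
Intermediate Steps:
Q = -6/5 (Q = 12*(-⅒) = -6/5 ≈ -1.2000)
l(h) = 9 - 4*h (l(h) = -3 + (h - 3)*(3 - 7) = -3 + (-3 + h)*(-4) = -3 + (12 - 4*h) = 9 - 4*h)
(l(Q) - 50)/(N(12, 6) - 204) - L(0) = ((9 - 4*(-6/5)) - 50)/(16 - 204) - 1*(-5) = ((9 + 24/5) - 50)/(-188) + 5 = (69/5 - 50)*(-1/188) + 5 = -181/5*(-1/188) + 5 = 181/940 + 5 = 4881/940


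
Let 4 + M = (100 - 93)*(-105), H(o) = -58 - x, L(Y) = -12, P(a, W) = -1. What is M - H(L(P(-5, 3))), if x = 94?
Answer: -587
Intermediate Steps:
H(o) = -152 (H(o) = -58 - 1*94 = -58 - 94 = -152)
M = -739 (M = -4 + (100 - 93)*(-105) = -4 + 7*(-105) = -4 - 735 = -739)
M - H(L(P(-5, 3))) = -739 - 1*(-152) = -739 + 152 = -587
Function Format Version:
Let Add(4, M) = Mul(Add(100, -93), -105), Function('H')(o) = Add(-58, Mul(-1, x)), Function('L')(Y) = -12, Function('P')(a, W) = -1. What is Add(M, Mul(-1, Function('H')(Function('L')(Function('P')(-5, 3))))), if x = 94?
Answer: -587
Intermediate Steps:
Function('H')(o) = -152 (Function('H')(o) = Add(-58, Mul(-1, 94)) = Add(-58, -94) = -152)
M = -739 (M = Add(-4, Mul(Add(100, -93), -105)) = Add(-4, Mul(7, -105)) = Add(-4, -735) = -739)
Add(M, Mul(-1, Function('H')(Function('L')(Function('P')(-5, 3))))) = Add(-739, Mul(-1, -152)) = Add(-739, 152) = -587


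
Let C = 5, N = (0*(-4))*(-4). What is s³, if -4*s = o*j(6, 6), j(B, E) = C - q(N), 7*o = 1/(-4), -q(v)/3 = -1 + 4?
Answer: 1/512 ≈ 0.0019531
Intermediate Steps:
N = 0 (N = 0*(-4) = 0)
q(v) = -9 (q(v) = -3*(-1 + 4) = -3*3 = -9)
o = -1/28 (o = (⅐)/(-4) = (⅐)*(-¼) = -1/28 ≈ -0.035714)
j(B, E) = 14 (j(B, E) = 5 - 1*(-9) = 5 + 9 = 14)
s = ⅛ (s = -(-1)*14/112 = -¼*(-½) = ⅛ ≈ 0.12500)
s³ = (⅛)³ = 1/512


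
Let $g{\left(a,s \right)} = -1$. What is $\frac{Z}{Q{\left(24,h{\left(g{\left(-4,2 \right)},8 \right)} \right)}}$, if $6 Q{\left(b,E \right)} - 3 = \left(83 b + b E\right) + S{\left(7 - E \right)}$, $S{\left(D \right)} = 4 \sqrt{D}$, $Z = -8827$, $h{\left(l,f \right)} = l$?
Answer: $- \frac{14912586}{554959} + \frac{60528 \sqrt{2}}{554959} \approx -26.717$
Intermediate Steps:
$Q{\left(b,E \right)} = \frac{1}{2} + \frac{2 \sqrt{7 - E}}{3} + \frac{83 b}{6} + \frac{E b}{6}$ ($Q{\left(b,E \right)} = \frac{1}{2} + \frac{\left(83 b + b E\right) + 4 \sqrt{7 - E}}{6} = \frac{1}{2} + \frac{\left(83 b + E b\right) + 4 \sqrt{7 - E}}{6} = \frac{1}{2} + \frac{4 \sqrt{7 - E} + 83 b + E b}{6} = \frac{1}{2} + \left(\frac{2 \sqrt{7 - E}}{3} + \frac{83 b}{6} + \frac{E b}{6}\right) = \frac{1}{2} + \frac{2 \sqrt{7 - E}}{3} + \frac{83 b}{6} + \frac{E b}{6}$)
$\frac{Z}{Q{\left(24,h{\left(g{\left(-4,2 \right)},8 \right)} \right)}} = - \frac{8827}{\frac{1}{2} + \frac{2 \sqrt{7 - -1}}{3} + \frac{83}{6} \cdot 24 + \frac{1}{6} \left(-1\right) 24} = - \frac{8827}{\frac{1}{2} + \frac{2 \sqrt{7 + 1}}{3} + 332 - 4} = - \frac{8827}{\frac{1}{2} + \frac{2 \sqrt{8}}{3} + 332 - 4} = - \frac{8827}{\frac{1}{2} + \frac{2 \cdot 2 \sqrt{2}}{3} + 332 - 4} = - \frac{8827}{\frac{1}{2} + \frac{4 \sqrt{2}}{3} + 332 - 4} = - \frac{8827}{\frac{657}{2} + \frac{4 \sqrt{2}}{3}}$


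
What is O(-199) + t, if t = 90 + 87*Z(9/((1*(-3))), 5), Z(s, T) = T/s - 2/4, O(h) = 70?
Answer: -57/2 ≈ -28.500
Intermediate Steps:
Z(s, T) = -1/2 + T/s (Z(s, T) = T/s - 2*1/4 = T/s - 1/2 = -1/2 + T/s)
t = -197/2 (t = 90 + 87*((5 - 9/(2*(1*(-3))))/((9/((1*(-3)))))) = 90 + 87*((5 - 9/(2*(-3)))/((9/(-3)))) = 90 + 87*((5 - 9*(-1)/(2*3))/((9*(-1/3)))) = 90 + 87*((5 - 1/2*(-3))/(-3)) = 90 + 87*(-(5 + 3/2)/3) = 90 + 87*(-1/3*13/2) = 90 + 87*(-13/6) = 90 - 377/2 = -197/2 ≈ -98.500)
O(-199) + t = 70 - 197/2 = -57/2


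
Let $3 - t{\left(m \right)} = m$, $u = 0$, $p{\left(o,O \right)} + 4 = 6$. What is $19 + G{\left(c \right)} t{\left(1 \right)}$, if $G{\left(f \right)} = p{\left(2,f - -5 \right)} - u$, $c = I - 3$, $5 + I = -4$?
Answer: $23$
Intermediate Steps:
$I = -9$ ($I = -5 - 4 = -9$)
$p{\left(o,O \right)} = 2$ ($p{\left(o,O \right)} = -4 + 6 = 2$)
$c = -12$ ($c = -9 - 3 = -12$)
$G{\left(f \right)} = 2$ ($G{\left(f \right)} = 2 - 0 = 2 + 0 = 2$)
$t{\left(m \right)} = 3 - m$
$19 + G{\left(c \right)} t{\left(1 \right)} = 19 + 2 \left(3 - 1\right) = 19 + 2 \cdot 2 = 19 + 4 = 23$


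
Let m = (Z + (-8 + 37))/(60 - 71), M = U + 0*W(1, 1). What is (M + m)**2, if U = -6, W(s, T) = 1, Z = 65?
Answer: 25600/121 ≈ 211.57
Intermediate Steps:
M = -6 (M = -6 + 0*1 = -6 + 0 = -6)
m = -94/11 (m = (65 + (-8 + 37))/(60 - 71) = (65 + 29)/(-11) = 94*(-1/11) = -94/11 ≈ -8.5455)
(M + m)**2 = (-6 - 94/11)**2 = (-160/11)**2 = 25600/121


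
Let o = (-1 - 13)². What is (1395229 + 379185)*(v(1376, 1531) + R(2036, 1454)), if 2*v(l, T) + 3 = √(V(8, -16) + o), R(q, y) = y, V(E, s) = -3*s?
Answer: 2577336335 + 1774414*√61 ≈ 2.5912e+9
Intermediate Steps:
o = 196 (o = (-14)² = 196)
v(l, T) = -3/2 + √61 (v(l, T) = -3/2 + √(-3*(-16) + 196)/2 = -3/2 + √(48 + 196)/2 = -3/2 + √244/2 = -3/2 + (2*√61)/2 = -3/2 + √61)
(1395229 + 379185)*(v(1376, 1531) + R(2036, 1454)) = (1395229 + 379185)*((-3/2 + √61) + 1454) = 1774414*(2905/2 + √61) = 2577336335 + 1774414*√61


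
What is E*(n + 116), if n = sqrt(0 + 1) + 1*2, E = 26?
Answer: 3094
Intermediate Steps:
n = 3 (n = sqrt(1) + 2 = 1 + 2 = 3)
E*(n + 116) = 26*(3 + 116) = 26*119 = 3094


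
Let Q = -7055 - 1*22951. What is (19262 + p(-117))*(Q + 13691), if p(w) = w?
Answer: -312350675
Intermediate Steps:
Q = -30006 (Q = -7055 - 22951 = -30006)
(19262 + p(-117))*(Q + 13691) = (19262 - 117)*(-30006 + 13691) = 19145*(-16315) = -312350675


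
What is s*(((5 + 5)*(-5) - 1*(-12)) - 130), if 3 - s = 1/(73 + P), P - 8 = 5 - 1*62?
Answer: -497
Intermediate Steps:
P = -49 (P = 8 + (5 - 1*62) = 8 + (5 - 62) = 8 - 57 = -49)
s = 71/24 (s = 3 - 1/(73 - 49) = 3 - 1/24 = 71/24 ≈ 2.9583)
s*(((5 + 5)*(-5) - 1*(-12)) - 130) = 71*(((5 + 5)*(-5) - 1*(-12)) - 130)/24 = 71*((10*(-5) + 12) - 130)/24 = 71*((-50 + 12) - 130)/24 = 71*(-38 - 130)/24 = (71/24)*(-168) = -497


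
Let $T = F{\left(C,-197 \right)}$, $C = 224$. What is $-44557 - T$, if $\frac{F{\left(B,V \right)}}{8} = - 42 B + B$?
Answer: $28915$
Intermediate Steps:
$F{\left(B,V \right)} = - 328 B$ ($F{\left(B,V \right)} = 8 \left(- 42 B + B\right) = 8 \left(- 41 B\right) = - 328 B$)
$T = -73472$ ($T = \left(-328\right) 224 = -73472$)
$-44557 - T = -44557 - -73472 = -44557 + 73472 = 28915$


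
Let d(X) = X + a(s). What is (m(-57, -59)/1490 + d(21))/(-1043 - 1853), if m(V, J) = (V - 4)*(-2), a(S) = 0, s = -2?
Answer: -7853/1078760 ≈ -0.0072797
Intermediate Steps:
m(V, J) = 8 - 2*V (m(V, J) = (-4 + V)*(-2) = 8 - 2*V)
d(X) = X (d(X) = X + 0 = X)
(m(-57, -59)/1490 + d(21))/(-1043 - 1853) = ((8 - 2*(-57))/1490 + 21)/(-1043 - 1853) = ((8 + 114)*(1/1490) + 21)/(-2896) = (122*(1/1490) + 21)*(-1/2896) = (61/745 + 21)*(-1/2896) = (15706/745)*(-1/2896) = -7853/1078760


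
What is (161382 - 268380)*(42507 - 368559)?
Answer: 34886911896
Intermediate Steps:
(161382 - 268380)*(42507 - 368559) = -106998*(-326052) = 34886911896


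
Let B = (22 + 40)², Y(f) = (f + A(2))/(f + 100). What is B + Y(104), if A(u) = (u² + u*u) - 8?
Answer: 196070/51 ≈ 3844.5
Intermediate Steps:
A(u) = -8 + 2*u² (A(u) = (u² + u²) - 8 = 2*u² - 8 = -8 + 2*u²)
Y(f) = f/(100 + f) (Y(f) = (f + (-8 + 2*2²))/(f + 100) = (f + (-8 + 2*4))/(100 + f) = (f + (-8 + 8))/(100 + f) = (f + 0)/(100 + f) = f/(100 + f))
B = 3844 (B = 62² = 3844)
B + Y(104) = 3844 + 104/(100 + 104) = 3844 + 104/204 = 3844 + 104*(1/204) = 3844 + 26/51 = 196070/51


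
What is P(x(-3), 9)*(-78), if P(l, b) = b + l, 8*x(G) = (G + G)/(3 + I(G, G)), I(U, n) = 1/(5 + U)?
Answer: -4797/7 ≈ -685.29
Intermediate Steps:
x(G) = G/(4*(3 + 1/(5 + G))) (x(G) = ((G + G)/(3 + 1/(5 + G)))/8 = ((2*G)/(3 + 1/(5 + G)))/8 = (2*G/(3 + 1/(5 + G)))/8 = G/(4*(3 + 1/(5 + G))))
P(x(-3), 9)*(-78) = (9 + (¼)*(-3)*(5 - 3)/(16 + 3*(-3)))*(-78) = (9 + (¼)*(-3)*2/(16 - 9))*(-78) = (9 + (¼)*(-3)*2/7)*(-78) = (9 + (¼)*(-3)*(⅐)*2)*(-78) = (9 - 3/14)*(-78) = (123/14)*(-78) = -4797/7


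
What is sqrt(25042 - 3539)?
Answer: sqrt(21503) ≈ 146.64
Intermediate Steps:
sqrt(25042 - 3539) = sqrt(21503)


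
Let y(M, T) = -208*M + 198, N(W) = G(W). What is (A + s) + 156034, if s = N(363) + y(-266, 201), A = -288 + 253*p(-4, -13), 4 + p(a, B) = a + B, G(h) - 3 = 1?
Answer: 205963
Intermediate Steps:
G(h) = 4 (G(h) = 3 + 1 = 4)
N(W) = 4
y(M, T) = 198 - 208*M
p(a, B) = -4 + B + a (p(a, B) = -4 + (a + B) = -4 + (B + a) = -4 + B + a)
A = -5601 (A = -288 + 253*(-4 - 13 - 4) = -288 + 253*(-21) = -288 - 5313 = -5601)
s = 55530 (s = 4 + (198 - 208*(-266)) = 4 + (198 + 55328) = 4 + 55526 = 55530)
(A + s) + 156034 = (-5601 + 55530) + 156034 = 49929 + 156034 = 205963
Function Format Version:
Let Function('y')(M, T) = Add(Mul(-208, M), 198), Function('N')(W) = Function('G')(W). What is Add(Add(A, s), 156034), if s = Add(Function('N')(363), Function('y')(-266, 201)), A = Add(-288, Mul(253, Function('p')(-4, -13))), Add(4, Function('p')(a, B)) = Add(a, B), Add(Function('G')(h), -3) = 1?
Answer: 205963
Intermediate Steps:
Function('G')(h) = 4 (Function('G')(h) = Add(3, 1) = 4)
Function('N')(W) = 4
Function('y')(M, T) = Add(198, Mul(-208, M))
Function('p')(a, B) = Add(-4, B, a) (Function('p')(a, B) = Add(-4, Add(a, B)) = Add(-4, Add(B, a)) = Add(-4, B, a))
A = -5601 (A = Add(-288, Mul(253, Add(-4, -13, -4))) = Add(-288, Mul(253, -21)) = Add(-288, -5313) = -5601)
s = 55530 (s = Add(4, Add(198, Mul(-208, -266))) = Add(4, Add(198, 55328)) = Add(4, 55526) = 55530)
Add(Add(A, s), 156034) = Add(Add(-5601, 55530), 156034) = Add(49929, 156034) = 205963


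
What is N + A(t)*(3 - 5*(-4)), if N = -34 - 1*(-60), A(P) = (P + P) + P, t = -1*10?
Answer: -664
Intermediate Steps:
t = -10
A(P) = 3*P (A(P) = 2*P + P = 3*P)
N = 26 (N = -34 + 60 = 26)
N + A(t)*(3 - 5*(-4)) = 26 + (3*(-10))*(3 - 5*(-4)) = 26 - 30*(3 + 20) = 26 - 30*23 = 26 - 690 = -664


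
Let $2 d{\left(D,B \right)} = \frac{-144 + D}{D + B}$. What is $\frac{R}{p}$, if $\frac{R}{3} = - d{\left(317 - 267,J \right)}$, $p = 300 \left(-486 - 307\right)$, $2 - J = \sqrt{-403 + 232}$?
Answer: $- \frac{47}{4384375} - \frac{141 i \sqrt{19}}{227987500} \approx -1.072 \cdot 10^{-5} - 2.6958 \cdot 10^{-6} i$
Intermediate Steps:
$J = 2 - 3 i \sqrt{19}$ ($J = 2 - \sqrt{-403 + 232} = 2 - \sqrt{-171} = 2 - 3 i \sqrt{19} \approx 2.0 - 13.077 i$)
$p = -237900$ ($p = 300 \left(-793\right) = -237900$)
$d{\left(D,B \right)} = \frac{-144 + D}{2 \left(B + D\right)}$ ($d{\left(D,B \right)} = \frac{\left(-144 + D\right) \frac{1}{D + B}}{2} = \frac{\left(-144 + D\right) \frac{1}{B + D}}{2} = \frac{\frac{1}{B + D} \left(-144 + D\right)}{2} = \frac{-144 + D}{2 \left(B + D\right)}$)
$R = \frac{141}{52 - 3 i \sqrt{19}}$ ($R = 3 \left(- \frac{-72 + \frac{317 - 267}{2}}{\left(2 - 3 i \sqrt{19}\right) + \left(317 - 267\right)}\right) = 3 \left(- \frac{-72 + \frac{1}{2} \cdot 50}{\left(2 - 3 i \sqrt{19}\right) + 50}\right) = 3 \left(- \frac{-72 + 25}{52 - 3 i \sqrt{19}}\right) = 3 \left(- \frac{-47}{52 - 3 i \sqrt{19}}\right) = 3 \frac{47}{52 - 3 i \sqrt{19}} = \frac{141}{52 - 3 i \sqrt{19}} \approx 2.5503 + 0.64133 i$)
$\frac{R}{p} = \frac{\frac{7332}{2875} + \frac{423 i \sqrt{19}}{2875}}{-237900} = \left(\frac{7332}{2875} + \frac{423 i \sqrt{19}}{2875}\right) \left(- \frac{1}{237900}\right) = - \frac{47}{4384375} - \frac{141 i \sqrt{19}}{227987500}$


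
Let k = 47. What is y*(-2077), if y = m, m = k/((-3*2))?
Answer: 97619/6 ≈ 16270.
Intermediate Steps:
m = -47/6 (m = 47/((-3*2)) = 47/(-6) = 47*(-1/6) = -47/6 ≈ -7.8333)
y = -47/6 ≈ -7.8333
y*(-2077) = -47/6*(-2077) = 97619/6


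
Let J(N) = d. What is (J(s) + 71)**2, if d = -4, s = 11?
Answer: 4489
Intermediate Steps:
J(N) = -4
(J(s) + 71)**2 = (-4 + 71)**2 = 67**2 = 4489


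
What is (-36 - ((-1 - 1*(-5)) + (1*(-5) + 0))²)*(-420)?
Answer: 15540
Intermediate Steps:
(-36 - ((-1 - 1*(-5)) + (1*(-5) + 0))²)*(-420) = (-36 - ((-1 + 5) + (-5 + 0))²)*(-420) = (-36 - (4 - 5)²)*(-420) = (-36 - 1*(-1)²)*(-420) = (-36 - 1*1)*(-420) = (-36 - 1)*(-420) = -37*(-420) = 15540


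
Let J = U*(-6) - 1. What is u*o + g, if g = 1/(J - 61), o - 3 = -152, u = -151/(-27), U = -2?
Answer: -1124977/1350 ≈ -833.32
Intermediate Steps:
J = 11 (J = -2*(-6) - 1 = 12 - 1 = 11)
u = 151/27 (u = -151*(-1/27) = 151/27 ≈ 5.5926)
o = -149 (o = 3 - 152 = -149)
g = -1/50 (g = 1/(11 - 61) = 1/(-50) = -1/50 ≈ -0.020000)
u*o + g = (151/27)*(-149) - 1/50 = -22499/27 - 1/50 = -1124977/1350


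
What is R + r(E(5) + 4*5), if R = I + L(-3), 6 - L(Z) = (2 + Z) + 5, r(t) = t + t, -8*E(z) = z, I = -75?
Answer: -137/4 ≈ -34.250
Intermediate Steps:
E(z) = -z/8
r(t) = 2*t
L(Z) = -1 - Z (L(Z) = 6 - ((2 + Z) + 5) = 6 - (7 + Z) = 6 + (-7 - Z) = -1 - Z)
R = -73 (R = -75 + (-1 - 1*(-3)) = -75 + (-1 + 3) = -75 + 2 = -73)
R + r(E(5) + 4*5) = -73 + 2*(-1/8*5 + 4*5) = -73 + 2*(-5/8 + 20) = -73 + 2*(155/8) = -73 + 155/4 = -137/4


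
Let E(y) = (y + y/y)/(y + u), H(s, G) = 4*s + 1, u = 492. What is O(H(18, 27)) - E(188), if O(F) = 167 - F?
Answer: 63731/680 ≈ 93.722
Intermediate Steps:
H(s, G) = 1 + 4*s
E(y) = (1 + y)/(492 + y) (E(y) = (y + y/y)/(y + 492) = (y + 1)/(492 + y) = (1 + y)/(492 + y))
O(H(18, 27)) - E(188) = (167 - (1 + 4*18)) - (1 + 188)/(492 + 188) = (167 - (1 + 72)) - 189/680 = (167 - 1*73) - 189/680 = (167 - 73) - 1*189/680 = 94 - 189/680 = 63731/680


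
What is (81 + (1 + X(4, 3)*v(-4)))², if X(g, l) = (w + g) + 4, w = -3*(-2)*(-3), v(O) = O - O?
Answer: 6724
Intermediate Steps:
v(O) = 0
w = -18 (w = 6*(-3) = -18)
X(g, l) = -14 + g (X(g, l) = (-18 + g) + 4 = -14 + g)
(81 + (1 + X(4, 3)*v(-4)))² = (81 + (1 + (-14 + 4)*0))² = (81 + (1 - 10*0))² = (81 + (1 + 0))² = (81 + 1)² = 82² = 6724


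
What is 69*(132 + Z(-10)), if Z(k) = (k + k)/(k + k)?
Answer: 9177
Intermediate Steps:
Z(k) = 1 (Z(k) = (2*k)/((2*k)) = (2*k)*(1/(2*k)) = 1)
69*(132 + Z(-10)) = 69*(132 + 1) = 69*133 = 9177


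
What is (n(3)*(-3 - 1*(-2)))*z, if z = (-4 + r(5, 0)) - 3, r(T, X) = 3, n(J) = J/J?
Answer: 4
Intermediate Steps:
n(J) = 1
z = -4 (z = (-4 + 3) - 3 = -1 - 3 = -4)
(n(3)*(-3 - 1*(-2)))*z = (1*(-3 - 1*(-2)))*(-4) = (1*(-3 + 2))*(-4) = (1*(-1))*(-4) = -1*(-4) = 4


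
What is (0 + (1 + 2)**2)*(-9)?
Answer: -81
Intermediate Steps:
(0 + (1 + 2)**2)*(-9) = (0 + 3**2)*(-9) = (0 + 9)*(-9) = 9*(-9) = -81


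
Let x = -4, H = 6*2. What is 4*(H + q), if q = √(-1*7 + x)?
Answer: 48 + 4*I*√11 ≈ 48.0 + 13.266*I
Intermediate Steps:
H = 12
q = I*√11 (q = √(-1*7 - 4) = √(-7 - 4) = √(-11) = I*√11 ≈ 3.3166*I)
4*(H + q) = 4*(12 + I*√11) = 48 + 4*I*√11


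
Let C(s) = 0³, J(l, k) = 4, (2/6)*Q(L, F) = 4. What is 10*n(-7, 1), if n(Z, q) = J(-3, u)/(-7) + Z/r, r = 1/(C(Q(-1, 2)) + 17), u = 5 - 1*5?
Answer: -8370/7 ≈ -1195.7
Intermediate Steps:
Q(L, F) = 12 (Q(L, F) = 3*4 = 12)
u = 0 (u = 5 - 5 = 0)
C(s) = 0
r = 1/17 (r = 1/(0 + 17) = 1/17 ≈ 0.058824)
n(Z, q) = -4/7 + 17*Z (n(Z, q) = 4/(-7) + Z/(1/17) = 4*(-⅐) + Z*17 = -4/7 + 17*Z)
10*n(-7, 1) = 10*(-4/7 + 17*(-7)) = 10*(-4/7 - 119) = 10*(-837/7) = -8370/7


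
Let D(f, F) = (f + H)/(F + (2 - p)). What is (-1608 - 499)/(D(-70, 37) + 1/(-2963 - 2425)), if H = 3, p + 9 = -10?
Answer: 329222964/180527 ≈ 1823.7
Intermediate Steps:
p = -19 (p = -9 - 10 = -19)
D(f, F) = (3 + f)/(21 + F) (D(f, F) = (f + 3)/(F + (2 - 1*(-19))) = (3 + f)/(F + (2 + 19)) = (3 + f)/(F + 21) = (3 + f)/(21 + F))
(-1608 - 499)/(D(-70, 37) + 1/(-2963 - 2425)) = (-1608 - 499)/((3 - 70)/(21 + 37) + 1/(-2963 - 2425)) = -2107/(-67/58 + 1/(-5388)) = -2107/((1/58)*(-67) - 1/5388) = -2107/(-67/58 - 1/5388) = -2107/(-180527/156252) = -2107*(-156252/180527) = 329222964/180527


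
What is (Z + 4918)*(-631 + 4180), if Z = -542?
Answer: 15530424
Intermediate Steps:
(Z + 4918)*(-631 + 4180) = (-542 + 4918)*(-631 + 4180) = 4376*3549 = 15530424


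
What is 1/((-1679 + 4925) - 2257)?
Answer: 1/989 ≈ 0.0010111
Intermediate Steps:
1/((-1679 + 4925) - 2257) = 1/(3246 - 2257) = 1/989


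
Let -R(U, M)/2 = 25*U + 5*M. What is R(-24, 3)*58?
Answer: 67860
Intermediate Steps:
R(U, M) = -50*U - 10*M (R(U, M) = -2*(25*U + 5*M) = -2*(5*M + 25*U) = -50*U - 10*M)
R(-24, 3)*58 = (-50*(-24) - 10*3)*58 = (1200 - 30)*58 = 1170*58 = 67860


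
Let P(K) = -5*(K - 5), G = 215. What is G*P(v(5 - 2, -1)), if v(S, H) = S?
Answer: 2150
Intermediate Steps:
P(K) = 25 - 5*K (P(K) = -5*(-5 + K) = 25 - 5*K)
G*P(v(5 - 2, -1)) = 215*(25 - 5*(5 - 2)) = 215*(25 - 5*3) = 215*(25 - 15) = 215*10 = 2150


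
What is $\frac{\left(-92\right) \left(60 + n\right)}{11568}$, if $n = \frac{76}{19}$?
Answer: $- \frac{368}{723} \approx -0.50899$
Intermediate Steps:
$n = 4$ ($n = 76 \cdot \frac{1}{19} = 4$)
$\frac{\left(-92\right) \left(60 + n\right)}{11568} = \frac{\left(-92\right) \left(60 + 4\right)}{11568} = \left(-92\right) 64 \cdot \frac{1}{11568} = \left(-5888\right) \frac{1}{11568} = - \frac{368}{723}$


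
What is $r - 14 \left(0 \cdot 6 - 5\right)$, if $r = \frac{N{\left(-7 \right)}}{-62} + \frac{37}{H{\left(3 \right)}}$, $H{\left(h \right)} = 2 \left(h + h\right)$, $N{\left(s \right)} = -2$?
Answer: $\frac{27199}{372} \approx 73.116$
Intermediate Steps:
$H{\left(h \right)} = 4 h$ ($H{\left(h \right)} = 2 \cdot 2 h = 4 h$)
$r = \frac{1159}{372}$ ($r = - \frac{2}{-62} + \frac{37}{4 \cdot 3} = \left(-2\right) \left(- \frac{1}{62}\right) + \frac{37}{12} = \frac{1}{31} + 37 \cdot \frac{1}{12} = \frac{1}{31} + \frac{37}{12} = \frac{1159}{372} \approx 3.1156$)
$r - 14 \left(0 \cdot 6 - 5\right) = \frac{1159}{372} - 14 \left(0 \cdot 6 - 5\right) = \frac{1159}{372} - 14 \left(0 - 5\right) = \frac{1159}{372} - -70 = \frac{1159}{372} + 70 = \frac{27199}{372}$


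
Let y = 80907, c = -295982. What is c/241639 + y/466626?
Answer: -39520870053/37585013338 ≈ -1.0515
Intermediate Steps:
c/241639 + y/466626 = -295982/241639 + 80907/466626 = -295982*1/241639 + 80907*(1/466626) = -295982/241639 + 26969/155542 = -39520870053/37585013338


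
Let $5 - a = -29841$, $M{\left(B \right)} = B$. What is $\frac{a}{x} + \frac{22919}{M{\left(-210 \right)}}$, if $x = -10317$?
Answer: $- \frac{80907661}{722190} \approx -112.03$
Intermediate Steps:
$a = 29846$ ($a = 5 - -29841 = 5 + 29841 = 29846$)
$\frac{a}{x} + \frac{22919}{M{\left(-210 \right)}} = \frac{29846}{-10317} + \frac{22919}{-210} = 29846 \left(- \frac{1}{10317}\right) + 22919 \left(- \frac{1}{210}\right) = - \frac{29846}{10317} - \frac{22919}{210} = - \frac{80907661}{722190}$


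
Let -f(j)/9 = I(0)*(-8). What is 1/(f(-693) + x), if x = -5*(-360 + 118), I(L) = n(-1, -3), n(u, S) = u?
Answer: 1/1138 ≈ 0.00087873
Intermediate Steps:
I(L) = -1
f(j) = -72 (f(j) = -(-9)*(-8) = -9*8 = -72)
x = 1210 (x = -5*(-242) = 1210)
1/(f(-693) + x) = 1/(-72 + 1210) = 1/1138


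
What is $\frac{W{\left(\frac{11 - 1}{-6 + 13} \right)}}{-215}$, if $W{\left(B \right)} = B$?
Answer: $- \frac{2}{301} \approx -0.0066445$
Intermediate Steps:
$\frac{W{\left(\frac{11 - 1}{-6 + 13} \right)}}{-215} = \frac{\left(11 - 1\right) \frac{1}{-6 + 13}}{-215} = \frac{10}{7} \left(- \frac{1}{215}\right) = - \frac{2}{301}$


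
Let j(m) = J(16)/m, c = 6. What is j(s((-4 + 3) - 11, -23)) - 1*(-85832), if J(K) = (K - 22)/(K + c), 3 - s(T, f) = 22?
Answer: 17938891/209 ≈ 85832.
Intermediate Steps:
s(T, f) = -19 (s(T, f) = 3 - 1*22 = 3 - 22 = -19)
J(K) = (-22 + K)/(6 + K) (J(K) = (K - 22)/(K + 6) = (-22 + K)/(6 + K))
j(m) = -3/(11*m) (j(m) = ((-22 + 16)/(6 + 16))/m = (-6/22)/m = ((1/22)*(-6))/m = -3/(11*m))
j(s((-4 + 3) - 11, -23)) - 1*(-85832) = -3/11/(-19) - 1*(-85832) = -3/11*(-1/19) + 85832 = 3/209 + 85832 = 17938891/209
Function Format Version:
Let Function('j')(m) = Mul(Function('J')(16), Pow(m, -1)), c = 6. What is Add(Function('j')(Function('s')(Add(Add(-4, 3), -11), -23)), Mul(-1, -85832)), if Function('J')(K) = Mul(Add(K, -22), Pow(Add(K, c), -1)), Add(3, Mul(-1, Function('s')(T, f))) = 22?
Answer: Rational(17938891, 209) ≈ 85832.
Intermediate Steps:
Function('s')(T, f) = -19 (Function('s')(T, f) = Add(3, Mul(-1, 22)) = Add(3, -22) = -19)
Function('J')(K) = Mul(Pow(Add(6, K), -1), Add(-22, K)) (Function('J')(K) = Mul(Add(K, -22), Pow(Add(K, 6), -1)) = Mul(Add(-22, K), Pow(Add(6, K), -1)) = Mul(Pow(Add(6, K), -1), Add(-22, K)))
Function('j')(m) = Mul(Rational(-3, 11), Pow(m, -1)) (Function('j')(m) = Mul(Mul(Pow(Add(6, 16), -1), Add(-22, 16)), Pow(m, -1)) = Mul(Mul(Pow(22, -1), -6), Pow(m, -1)) = Mul(Mul(Rational(1, 22), -6), Pow(m, -1)) = Mul(Rational(-3, 11), Pow(m, -1)))
Add(Function('j')(Function('s')(Add(Add(-4, 3), -11), -23)), Mul(-1, -85832)) = Add(Mul(Rational(-3, 11), Pow(-19, -1)), Mul(-1, -85832)) = Add(Mul(Rational(-3, 11), Rational(-1, 19)), 85832) = Add(Rational(3, 209), 85832) = Rational(17938891, 209)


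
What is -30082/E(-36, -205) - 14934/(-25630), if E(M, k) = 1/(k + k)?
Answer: 158055347767/12815 ≈ 1.2334e+7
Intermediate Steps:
E(M, k) = 1/(2*k)
-30082/E(-36, -205) - 14934/(-25630) = -30082/((½)/(-205)) - 14934/(-25630) = -30082/((½)*(-1/205)) - 14934*(-1/25630) = -30082/(-1/410) + 7467/12815 = -30082*(-410) + 7467/12815 = 12333620 + 7467/12815 = 158055347767/12815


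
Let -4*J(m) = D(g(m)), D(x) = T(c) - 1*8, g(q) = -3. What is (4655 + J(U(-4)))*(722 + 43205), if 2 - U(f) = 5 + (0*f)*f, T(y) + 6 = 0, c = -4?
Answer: 409267859/2 ≈ 2.0463e+8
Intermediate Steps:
T(y) = -6 (T(y) = -6 + 0 = -6)
D(x) = -14 (D(x) = -6 - 1*8 = -6 - 8 = -14)
U(f) = -3 (U(f) = 2 - (5 + (0*f)*f) = 2 - (5 + 0*f) = 2 - (5 + 0) = 2 - 1*5 = 2 - 5 = -3)
J(m) = 7/2 (J(m) = -1/4*(-14) = 7/2)
(4655 + J(U(-4)))*(722 + 43205) = (4655 + 7/2)*(722 + 43205) = (9317/2)*43927 = 409267859/2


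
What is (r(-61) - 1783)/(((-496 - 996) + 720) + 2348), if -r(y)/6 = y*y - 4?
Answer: -24085/1576 ≈ -15.282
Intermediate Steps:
r(y) = 24 - 6*y² (r(y) = -6*(y*y - 4) = -6*(y² - 4) = -6*(-4 + y²) = 24 - 6*y²)
(r(-61) - 1783)/(((-496 - 996) + 720) + 2348) = ((24 - 6*(-61)²) - 1783)/(((-496 - 996) + 720) + 2348) = ((24 - 6*3721) - 1783)/((-1492 + 720) + 2348) = ((24 - 22326) - 1783)/(-772 + 2348) = (-22302 - 1783)/1576 = -24085*1/1576 = -24085/1576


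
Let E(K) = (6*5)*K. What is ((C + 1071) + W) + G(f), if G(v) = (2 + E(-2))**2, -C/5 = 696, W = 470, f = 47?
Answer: 1425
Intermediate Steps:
C = -3480 (C = -5*696 = -3480)
E(K) = 30*K
G(v) = 3364 (G(v) = (2 + 30*(-2))**2 = (2 - 60)**2 = (-58)**2 = 3364)
((C + 1071) + W) + G(f) = ((-3480 + 1071) + 470) + 3364 = (-2409 + 470) + 3364 = -1939 + 3364 = 1425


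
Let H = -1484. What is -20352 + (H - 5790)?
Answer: -27626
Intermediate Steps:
-20352 + (H - 5790) = -20352 + (-1484 - 5790) = -20352 - 7274 = -27626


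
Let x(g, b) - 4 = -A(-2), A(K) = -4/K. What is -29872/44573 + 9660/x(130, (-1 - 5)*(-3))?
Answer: 215257718/44573 ≈ 4829.3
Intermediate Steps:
x(g, b) = 2 (x(g, b) = 4 - (-4)/(-2) = 4 - (-4)*(-1)/2 = 4 - 1*2 = 4 - 2 = 2)
-29872/44573 + 9660/x(130, (-1 - 5)*(-3)) = -29872/44573 + 9660/2 = -29872*1/44573 + 9660*(½) = -29872/44573 + 4830 = 215257718/44573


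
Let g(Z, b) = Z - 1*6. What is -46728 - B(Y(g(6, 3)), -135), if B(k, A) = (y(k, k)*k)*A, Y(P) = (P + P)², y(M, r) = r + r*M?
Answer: -46728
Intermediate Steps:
y(M, r) = r + M*r
g(Z, b) = -6 + Z (g(Z, b) = Z - 6 = -6 + Z)
Y(P) = 4*P² (Y(P) = (2*P)² = 4*P²)
B(k, A) = A*k²*(1 + k) (B(k, A) = ((k*(1 + k))*k)*A = (k²*(1 + k))*A = A*k²*(1 + k))
-46728 - B(Y(g(6, 3)), -135) = -46728 - (-135)*(4*(-6 + 6)²)²*(1 + 4*(-6 + 6)²) = -46728 - (-135)*(4*0²)²*(1 + 4*0²) = -46728 - (-135)*(4*0)²*(1 + 4*0) = -46728 - (-135)*0²*(1 + 0) = -46728 - (-135)*0 = -46728 - 1*0 = -46728 + 0 = -46728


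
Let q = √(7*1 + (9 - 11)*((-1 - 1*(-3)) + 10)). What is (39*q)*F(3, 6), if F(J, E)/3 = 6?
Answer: 702*I*√17 ≈ 2894.4*I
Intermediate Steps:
F(J, E) = 18 (F(J, E) = 3*6 = 18)
q = I*√17 (q = √(7 - 2*((-1 + 3) + 10)) = √(7 - 2*(2 + 10)) = √(7 - 2*12) = √(7 - 24) = √(-17) = I*√17 ≈ 4.1231*I)
(39*q)*F(3, 6) = (39*(I*√17))*18 = (39*I*√17)*18 = 702*I*√17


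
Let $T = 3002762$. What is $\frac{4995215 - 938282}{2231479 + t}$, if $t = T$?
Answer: $\frac{1352311}{1744747} \approx 0.77508$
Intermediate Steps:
$t = 3002762$
$\frac{4995215 - 938282}{2231479 + t} = \frac{4995215 - 938282}{2231479 + 3002762} = \frac{4056933}{5234241} = 4056933 \cdot \frac{1}{5234241} = \frac{1352311}{1744747}$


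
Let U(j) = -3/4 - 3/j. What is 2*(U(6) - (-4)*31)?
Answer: 491/2 ≈ 245.50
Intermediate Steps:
U(j) = -¾ - 3/j (U(j) = -3*¼ - 3/j = -¾ - 3/j)
2*(U(6) - (-4)*31) = 2*((-¾ - 3/6) - (-4)*31) = 2*((-¾ - 3*⅙) - 1*(-124)) = 2*((-¾ - ½) + 124) = 2*(-5/4 + 124) = 2*(491/4) = 491/2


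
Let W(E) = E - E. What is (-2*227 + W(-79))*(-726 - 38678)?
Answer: 17889416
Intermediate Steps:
W(E) = 0
(-2*227 + W(-79))*(-726 - 38678) = (-2*227 + 0)*(-726 - 38678) = (-454 + 0)*(-39404) = -454*(-39404) = 17889416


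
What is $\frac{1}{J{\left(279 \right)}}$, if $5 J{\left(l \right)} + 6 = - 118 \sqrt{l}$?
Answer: $\frac{1}{129492} - \frac{59 \sqrt{31}}{129492} \approx -0.0025291$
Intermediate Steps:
$J{\left(l \right)} = - \frac{6}{5} - \frac{118 \sqrt{l}}{5}$ ($J{\left(l \right)} = - \frac{6}{5} + \frac{\left(-118\right) \sqrt{l}}{5} = - \frac{6}{5} - \frac{118 \sqrt{l}}{5}$)
$\frac{1}{J{\left(279 \right)}} = \frac{1}{- \frac{6}{5} - \frac{118 \sqrt{279}}{5}} = \frac{1}{- \frac{6}{5} - \frac{118 \cdot 3 \sqrt{31}}{5}} = \frac{1}{- \frac{6}{5} - \frac{354 \sqrt{31}}{5}}$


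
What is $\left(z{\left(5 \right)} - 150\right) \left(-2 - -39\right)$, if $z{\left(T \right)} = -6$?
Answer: $-5772$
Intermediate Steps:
$\left(z{\left(5 \right)} - 150\right) \left(-2 - -39\right) = \left(-6 - 150\right) \left(-2 - -39\right) = - 156 \left(-2 + 39\right) = \left(-156\right) 37 = -5772$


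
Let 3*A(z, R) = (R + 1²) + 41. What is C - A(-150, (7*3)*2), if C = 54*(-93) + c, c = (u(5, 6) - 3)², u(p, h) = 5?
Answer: -5046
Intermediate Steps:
c = 4 (c = (5 - 3)² = 2² = 4)
C = -5018 (C = 54*(-93) + 4 = -5022 + 4 = -5018)
A(z, R) = 14 + R/3 (A(z, R) = ((R + 1²) + 41)/3 = ((R + 1) + 41)/3 = ((1 + R) + 41)/3 = (42 + R)/3 = 14 + R/3)
C - A(-150, (7*3)*2) = -5018 - (14 + ((7*3)*2)/3) = -5018 - (14 + (21*2)/3) = -5018 - (14 + (⅓)*42) = -5018 - (14 + 14) = -5018 - 1*28 = -5018 - 28 = -5046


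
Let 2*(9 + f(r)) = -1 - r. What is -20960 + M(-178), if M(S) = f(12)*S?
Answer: -18201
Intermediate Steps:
f(r) = -19/2 - r/2 (f(r) = -9 + (-1 - r)/2 = -9 + (-1/2 - r/2) = -19/2 - r/2)
M(S) = -31*S/2 (M(S) = (-19/2 - 1/2*12)*S = (-19/2 - 6)*S = -31*S/2)
-20960 + M(-178) = -20960 - 31/2*(-178) = -20960 + 2759 = -18201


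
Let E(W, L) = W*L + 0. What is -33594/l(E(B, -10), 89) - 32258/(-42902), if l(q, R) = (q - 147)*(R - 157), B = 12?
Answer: -71297795/64910726 ≈ -1.0984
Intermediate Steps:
E(W, L) = L*W (E(W, L) = L*W + 0 = L*W)
l(q, R) = (-157 + R)*(-147 + q) (l(q, R) = (-147 + q)*(-157 + R) = (-157 + R)*(-147 + q))
-33594/l(E(B, -10), 89) - 32258/(-42902) = -33594/(23079 - (-1570)*12 - 147*89 + 89*(-10*12)) - 32258/(-42902) = -33594/(23079 - 157*(-120) - 13083 + 89*(-120)) - 32258*(-1/42902) = -33594/(23079 + 18840 - 13083 - 10680) + 16129/21451 = -33594/18156 + 16129/21451 = -33594*1/18156 + 16129/21451 = -5599/3026 + 16129/21451 = -71297795/64910726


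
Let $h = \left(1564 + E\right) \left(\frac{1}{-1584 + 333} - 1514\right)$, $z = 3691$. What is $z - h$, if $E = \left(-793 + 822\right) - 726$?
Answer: $\frac{548909482}{417} \approx 1.3163 \cdot 10^{6}$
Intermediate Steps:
$E = -697$ ($E = 29 - 726 = -697$)
$h = - \frac{547370335}{417}$ ($h = \left(1564 - 697\right) \left(\frac{1}{-1584 + 333} - 1514\right) = 867 \left(\frac{1}{-1251} - 1514\right) = 867 \left(- \frac{1}{1251} - 1514\right) = 867 \left(- \frac{1894015}{1251}\right) = - \frac{547370335}{417} \approx -1.3126 \cdot 10^{6}$)
$z - h = 3691 - - \frac{547370335}{417} = 3691 + \frac{547370335}{417} = \frac{548909482}{417}$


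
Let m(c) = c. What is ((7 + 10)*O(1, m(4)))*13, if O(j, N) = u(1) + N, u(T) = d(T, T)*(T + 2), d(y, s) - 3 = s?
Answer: 3536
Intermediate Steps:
d(y, s) = 3 + s
u(T) = (2 + T)*(3 + T) (u(T) = (3 + T)*(T + 2) = (3 + T)*(2 + T) = (2 + T)*(3 + T))
O(j, N) = 12 + N (O(j, N) = (2 + 1)*(3 + 1) + N = 3*4 + N = 12 + N)
((7 + 10)*O(1, m(4)))*13 = ((7 + 10)*(12 + 4))*13 = (17*16)*13 = 272*13 = 3536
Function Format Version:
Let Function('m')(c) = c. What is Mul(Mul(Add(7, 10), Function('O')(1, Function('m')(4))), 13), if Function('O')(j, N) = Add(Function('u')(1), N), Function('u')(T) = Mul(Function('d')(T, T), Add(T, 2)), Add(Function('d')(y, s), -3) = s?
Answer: 3536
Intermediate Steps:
Function('d')(y, s) = Add(3, s)
Function('u')(T) = Mul(Add(2, T), Add(3, T)) (Function('u')(T) = Mul(Add(3, T), Add(T, 2)) = Mul(Add(3, T), Add(2, T)) = Mul(Add(2, T), Add(3, T)))
Function('O')(j, N) = Add(12, N) (Function('O')(j, N) = Add(Mul(Add(2, 1), Add(3, 1)), N) = Add(Mul(3, 4), N) = Add(12, N))
Mul(Mul(Add(7, 10), Function('O')(1, Function('m')(4))), 13) = Mul(Mul(Add(7, 10), Add(12, 4)), 13) = Mul(Mul(17, 16), 13) = Mul(272, 13) = 3536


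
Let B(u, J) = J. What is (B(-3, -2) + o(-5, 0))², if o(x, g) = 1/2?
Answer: 9/4 ≈ 2.2500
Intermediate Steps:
o(x, g) = ½
(B(-3, -2) + o(-5, 0))² = (-2 + ½)² = (-3/2)² = 9/4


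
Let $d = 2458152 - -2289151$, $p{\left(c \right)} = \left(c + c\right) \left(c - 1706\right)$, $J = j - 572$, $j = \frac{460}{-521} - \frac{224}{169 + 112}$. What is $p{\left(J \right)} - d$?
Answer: $- \frac{45689028221156679}{21433252801} \approx -2.1317 \cdot 10^{6}$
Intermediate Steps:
$j = - \frac{245964}{146401}$ ($j = 460 \left(- \frac{1}{521}\right) - \frac{224}{281} = - \frac{460}{521} - \frac{224}{281} = - \frac{245964}{146401} \approx -1.6801$)
$J = - \frac{83987336}{146401}$ ($J = - \frac{245964}{146401} - 572 = - \frac{83987336}{146401} \approx -573.68$)
$p{\left(c \right)} = 2 c \left(-1706 + c\right)$
$d = 4747303$ ($d = 2458152 + 2289151 = 4747303$)
$p{\left(J \right)} - d = 2 \left(- \frac{83987336}{146401}\right) \left(-1706 - \frac{83987336}{146401}\right) - 4747303 = 2 \left(- \frac{83987336}{146401}\right) \left(- \frac{333747442}{146401}\right) - 4747303 = \frac{56061117100789024}{21433252801} - 4747303 = - \frac{45689028221156679}{21433252801}$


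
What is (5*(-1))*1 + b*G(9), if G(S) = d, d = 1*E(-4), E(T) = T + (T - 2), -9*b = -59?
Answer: -635/9 ≈ -70.556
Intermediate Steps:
b = 59/9 (b = -⅑*(-59) = 59/9 ≈ 6.5556)
E(T) = -2 + 2*T (E(T) = T + (-2 + T) = -2 + 2*T)
d = -10 (d = 1*(-2 + 2*(-4)) = 1*(-2 - 8) = 1*(-10) = -10)
G(S) = -10
(5*(-1))*1 + b*G(9) = (5*(-1))*1 + (59/9)*(-10) = -5*1 - 590/9 = -5 - 590/9 = -635/9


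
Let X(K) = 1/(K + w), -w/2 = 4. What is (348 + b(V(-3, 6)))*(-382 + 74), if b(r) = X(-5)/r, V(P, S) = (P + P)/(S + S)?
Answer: -1394008/13 ≈ -1.0723e+5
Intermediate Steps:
w = -8 (w = -2*4 = -8)
X(K) = 1/(-8 + K) (X(K) = 1/(K - 8) = 1/(-8 + K))
V(P, S) = P/S (V(P, S) = (2*P)/((2*S)) = (2*P)*(1/(2*S)) = P/S)
b(r) = -1/(13*r) (b(r) = 1/((-8 - 5)*r) = 1/((-13)*r) = -1/(13*r))
(348 + b(V(-3, 6)))*(-382 + 74) = (348 - 1/(13*((-3/6))))*(-382 + 74) = (348 - 1/(13*((-3*1/6))))*(-308) = (348 - 1/(13*(-1/2)))*(-308) = (348 - 1/13*(-2))*(-308) = (348 + 2/13)*(-308) = (4526/13)*(-308) = -1394008/13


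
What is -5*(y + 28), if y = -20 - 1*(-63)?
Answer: -355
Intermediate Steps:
y = 43 (y = -20 + 63 = 43)
-5*(y + 28) = -5*(43 + 28) = -5*71 = -355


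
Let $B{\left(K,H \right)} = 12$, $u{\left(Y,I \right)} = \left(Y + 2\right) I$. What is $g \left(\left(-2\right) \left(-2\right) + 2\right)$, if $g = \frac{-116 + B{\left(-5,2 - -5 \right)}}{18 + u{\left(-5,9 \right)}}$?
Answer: $\frac{208}{3} \approx 69.333$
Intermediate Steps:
$u{\left(Y,I \right)} = I \left(2 + Y\right)$ ($u{\left(Y,I \right)} = \left(2 + Y\right) I = I \left(2 + Y\right)$)
$g = \frac{104}{9}$ ($g = \frac{-116 + 12}{18 + 9 \left(2 - 5\right)} = - \frac{104}{18 + 9 \left(-3\right)} = - \frac{104}{18 - 27} = - \frac{104}{-9} = \left(-104\right) \left(- \frac{1}{9}\right) = \frac{104}{9} \approx 11.556$)
$g \left(\left(-2\right) \left(-2\right) + 2\right) = \frac{104 \left(\left(-2\right) \left(-2\right) + 2\right)}{9} = \frac{104 \left(4 + 2\right)}{9} = \frac{104}{9} \cdot 6 = \frac{208}{3}$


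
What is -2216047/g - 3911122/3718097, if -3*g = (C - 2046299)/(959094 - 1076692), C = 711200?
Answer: 968944358287176256/1654675862201 ≈ 5.8558e+5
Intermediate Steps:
g = -445033/117598 (g = -(711200 - 2046299)/(3*(959094 - 1076692)) = -(-445033)/(-117598) = -(-445033)*(-1)/117598 = -1/3*1335099/117598 = -445033/117598 ≈ -3.7844)
-2216047/g - 3911122/3718097 = -2216047/(-445033/117598) - 3911122/3718097 = -2216047*(-117598/445033) - 3911122*1/3718097 = 260602695106/445033 - 3911122/3718097 = 968944358287176256/1654675862201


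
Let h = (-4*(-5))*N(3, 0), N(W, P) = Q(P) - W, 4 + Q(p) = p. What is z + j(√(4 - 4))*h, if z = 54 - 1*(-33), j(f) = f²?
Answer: 87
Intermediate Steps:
Q(p) = -4 + p
N(W, P) = -4 + P - W (N(W, P) = (-4 + P) - W = -4 + P - W)
z = 87 (z = 54 + 33 = 87)
h = -140 (h = (-4*(-5))*(-4 + 0 - 1*3) = 20*(-4 + 0 - 3) = 20*(-7) = -140)
z + j(√(4 - 4))*h = 87 + (√(4 - 4))²*(-140) = 87 + (√0)²*(-140) = 87 + 0²*(-140) = 87 + 0*(-140) = 87 + 0 = 87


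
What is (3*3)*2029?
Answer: 18261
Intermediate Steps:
(3*3)*2029 = 9*2029 = 18261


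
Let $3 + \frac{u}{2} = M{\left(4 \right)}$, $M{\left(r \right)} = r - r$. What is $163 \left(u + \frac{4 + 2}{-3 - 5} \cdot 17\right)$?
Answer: $- \frac{12225}{4} \approx -3056.3$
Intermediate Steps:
$M{\left(r \right)} = 0$
$u = -6$ ($u = -6 + 2 \cdot 0 = -6 + 0 = -6$)
$163 \left(u + \frac{4 + 2}{-3 - 5} \cdot 17\right) = 163 \left(-6 + \frac{4 + 2}{-3 - 5} \cdot 17\right) = 163 \left(-6 + \frac{6}{-8} \cdot 17\right) = 163 \left(-6 + 6 \left(- \frac{1}{8}\right) 17\right) = 163 \left(-6 - \frac{51}{4}\right) = 163 \left(- \frac{75}{4}\right) = - \frac{12225}{4}$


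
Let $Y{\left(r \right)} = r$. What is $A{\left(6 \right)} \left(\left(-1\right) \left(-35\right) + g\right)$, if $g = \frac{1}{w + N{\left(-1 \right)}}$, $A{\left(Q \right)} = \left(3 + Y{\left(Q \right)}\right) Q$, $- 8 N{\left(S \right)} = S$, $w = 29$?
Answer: $\frac{440802}{233} \approx 1891.9$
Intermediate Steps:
$N{\left(S \right)} = - \frac{S}{8}$
$A{\left(Q \right)} = Q \left(3 + Q\right)$ ($A{\left(Q \right)} = \left(3 + Q\right) Q = Q \left(3 + Q\right)$)
$g = \frac{8}{233}$ ($g = \frac{1}{29 - - \frac{1}{8}} = \frac{1}{29 + \frac{1}{8}} = \frac{1}{\frac{233}{8}} = \frac{8}{233} \approx 0.034335$)
$A{\left(6 \right)} \left(\left(-1\right) \left(-35\right) + g\right) = 6 \left(3 + 6\right) \left(\left(-1\right) \left(-35\right) + \frac{8}{233}\right) = 6 \cdot 9 \left(35 + \frac{8}{233}\right) = 54 \cdot \frac{8163}{233} = \frac{440802}{233}$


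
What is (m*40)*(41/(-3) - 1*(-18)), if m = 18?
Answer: 3120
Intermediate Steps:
(m*40)*(41/(-3) - 1*(-18)) = (18*40)*(41/(-3) - 1*(-18)) = 720*(41*(-⅓) + 18) = 720*(-41/3 + 18) = 720*(13/3) = 3120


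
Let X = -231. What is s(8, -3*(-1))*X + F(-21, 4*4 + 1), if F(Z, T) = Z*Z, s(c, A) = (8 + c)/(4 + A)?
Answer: -87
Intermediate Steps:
s(c, A) = (8 + c)/(4 + A)
F(Z, T) = Z**2
s(8, -3*(-1))*X + F(-21, 4*4 + 1) = ((8 + 8)/(4 - 3*(-1)))*(-231) + (-21)**2 = (16/(4 + 3))*(-231) + 441 = (16/7)*(-231) + 441 = -528 + 441 = -87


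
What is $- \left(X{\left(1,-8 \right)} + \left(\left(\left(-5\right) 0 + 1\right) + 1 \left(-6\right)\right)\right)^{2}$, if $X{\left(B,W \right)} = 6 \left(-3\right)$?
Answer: $-529$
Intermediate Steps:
$X{\left(B,W \right)} = -18$
$- \left(X{\left(1,-8 \right)} + \left(\left(\left(-5\right) 0 + 1\right) + 1 \left(-6\right)\right)\right)^{2} = - \left(-18 + \left(\left(\left(-5\right) 0 + 1\right) + 1 \left(-6\right)\right)\right)^{2} = - \left(-18 + \left(\left(0 + 1\right) - 6\right)\right)^{2} = - \left(-18 + \left(1 - 6\right)\right)^{2} = - \left(-18 - 5\right)^{2} = - \left(-23\right)^{2} = \left(-1\right) 529 = -529$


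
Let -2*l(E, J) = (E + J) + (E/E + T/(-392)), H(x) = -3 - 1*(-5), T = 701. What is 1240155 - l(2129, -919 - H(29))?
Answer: 972754747/784 ≈ 1.2408e+6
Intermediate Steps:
H(x) = 2 (H(x) = -3 + 5 = 2)
l(E, J) = 309/784 - E/2 - J/2 (l(E, J) = -((E + J) + (E/E + 701/(-392)))/2 = -((E + J) + (1 + 701*(-1/392)))/2 = -((E + J) + (1 - 701/392))/2 = -((E + J) - 309/392)/2 = -(-309/392 + E + J)/2 = 309/784 - E/2 - J/2)
1240155 - l(2129, -919 - H(29)) = 1240155 - (309/784 - ½*2129 - (-919 - 1*2)/2) = 1240155 - (309/784 - 2129/2 - (-919 - 2)/2) = 1240155 - (309/784 - 2129/2 - ½*(-921)) = 1240155 - (309/784 - 2129/2 + 921/2) = 1240155 - 1*(-473227/784) = 1240155 + 473227/784 = 972754747/784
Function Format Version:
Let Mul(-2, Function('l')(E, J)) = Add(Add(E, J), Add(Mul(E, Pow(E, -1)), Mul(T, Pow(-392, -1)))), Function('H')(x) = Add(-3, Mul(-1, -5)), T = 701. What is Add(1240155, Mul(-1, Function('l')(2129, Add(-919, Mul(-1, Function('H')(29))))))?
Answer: Rational(972754747, 784) ≈ 1.2408e+6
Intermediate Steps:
Function('H')(x) = 2 (Function('H')(x) = Add(-3, 5) = 2)
Function('l')(E, J) = Add(Rational(309, 784), Mul(Rational(-1, 2), E), Mul(Rational(-1, 2), J)) (Function('l')(E, J) = Mul(Rational(-1, 2), Add(Add(E, J), Add(Mul(E, Pow(E, -1)), Mul(701, Pow(-392, -1))))) = Mul(Rational(-1, 2), Add(Add(E, J), Add(1, Mul(701, Rational(-1, 392))))) = Mul(Rational(-1, 2), Add(Add(E, J), Add(1, Rational(-701, 392)))) = Mul(Rational(-1, 2), Add(Add(E, J), Rational(-309, 392))) = Mul(Rational(-1, 2), Add(Rational(-309, 392), E, J)) = Add(Rational(309, 784), Mul(Rational(-1, 2), E), Mul(Rational(-1, 2), J)))
Add(1240155, Mul(-1, Function('l')(2129, Add(-919, Mul(-1, Function('H')(29)))))) = Add(1240155, Mul(-1, Add(Rational(309, 784), Mul(Rational(-1, 2), 2129), Mul(Rational(-1, 2), Add(-919, Mul(-1, 2)))))) = Add(1240155, Mul(-1, Add(Rational(309, 784), Rational(-2129, 2), Mul(Rational(-1, 2), Add(-919, -2))))) = Add(1240155, Mul(-1, Add(Rational(309, 784), Rational(-2129, 2), Mul(Rational(-1, 2), -921)))) = Add(1240155, Mul(-1, Add(Rational(309, 784), Rational(-2129, 2), Rational(921, 2)))) = Add(1240155, Mul(-1, Rational(-473227, 784))) = Add(1240155, Rational(473227, 784)) = Rational(972754747, 784)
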